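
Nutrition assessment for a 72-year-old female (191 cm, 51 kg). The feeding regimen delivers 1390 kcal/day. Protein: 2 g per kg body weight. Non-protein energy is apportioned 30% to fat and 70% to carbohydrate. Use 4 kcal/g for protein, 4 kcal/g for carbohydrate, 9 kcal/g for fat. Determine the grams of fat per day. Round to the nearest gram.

33 g/day

Protein = 2 × 51 = 102 g → 102 × 4 = 408 kcal.
Non-protein calories = 1390 − 408 = 982 kcal.
Fat: 30% × 982 = 294.6 kcal; carbohydrate: 687.4 kcal.
Fat: 294.6 kcal ÷ 9 kcal/g = 32.7333 g.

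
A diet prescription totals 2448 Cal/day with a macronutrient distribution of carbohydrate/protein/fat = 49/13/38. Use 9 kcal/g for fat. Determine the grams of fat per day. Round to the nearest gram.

103 g/day

Fat energy = 38% × 2448 = 930.24 kcal.
At 9 kcal/g: 930.24 ÷ 9 = 103.36 g.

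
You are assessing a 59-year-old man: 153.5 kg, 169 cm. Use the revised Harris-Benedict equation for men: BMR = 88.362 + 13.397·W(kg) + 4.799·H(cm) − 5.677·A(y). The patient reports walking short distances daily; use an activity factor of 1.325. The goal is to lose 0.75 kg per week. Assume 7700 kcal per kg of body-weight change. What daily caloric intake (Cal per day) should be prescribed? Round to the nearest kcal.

Harris-Benedict: BMR = 88.362 + 13.397(153.5) + 4.799(169) − 5.677(59) = 2620.8895 kcal/day.
TEE = 2620.8895 × 1.325 = 3472.6786 kcal/day.
Required daily deficit = 0.75 × 7700 ÷ 7 = 825 kcal/day.
Target intake = 3472.6786 − 825 = 2647.6786 kcal/day.

2648 Cal per day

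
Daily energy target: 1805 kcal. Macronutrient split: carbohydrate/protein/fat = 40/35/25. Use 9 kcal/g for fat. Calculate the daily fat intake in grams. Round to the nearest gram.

Fat energy = 25% × 1805 = 451.25 kcal.
At 9 kcal/g: 451.25 ÷ 9 = 50.1389 g.

50 g/day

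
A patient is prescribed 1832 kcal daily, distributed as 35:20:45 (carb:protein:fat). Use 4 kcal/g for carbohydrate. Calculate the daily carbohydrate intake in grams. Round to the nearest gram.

Carbohydrate energy = 35% × 1832 = 641.2 kcal.
At 4 kcal/g: 641.2 ÷ 4 = 160.3 g.

160 g/day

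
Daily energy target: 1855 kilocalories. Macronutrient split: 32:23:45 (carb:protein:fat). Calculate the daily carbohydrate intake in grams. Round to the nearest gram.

148 g/day

Carbohydrate energy = 32% × 1855 = 593.6 kcal.
At 4 kcal/g: 593.6 ÷ 4 = 148.4 g.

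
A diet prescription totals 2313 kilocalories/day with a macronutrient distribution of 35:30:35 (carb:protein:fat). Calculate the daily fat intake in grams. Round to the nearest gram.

Fat energy = 35% × 2313 = 809.55 kcal.
At 9 kcal/g: 809.55 ÷ 9 = 89.95 g.

90 g/day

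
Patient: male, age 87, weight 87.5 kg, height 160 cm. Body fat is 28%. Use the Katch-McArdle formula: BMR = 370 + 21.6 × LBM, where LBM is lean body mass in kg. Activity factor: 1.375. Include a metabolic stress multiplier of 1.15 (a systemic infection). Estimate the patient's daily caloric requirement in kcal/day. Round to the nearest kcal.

LBM = 87.5 × (1 − 0.28) = 63 kg. Katch-McArdle: BMR = 370 + 21.6 × 63 = 1730.8 kcal/day.
TEE = BMR × activity factor = 1730.8 × 1.375 = 2379.85 kcal/day.
Apply stress factor: 2379.85 × 1.15 = 2736.8275 kcal/day.

2737 kcal/day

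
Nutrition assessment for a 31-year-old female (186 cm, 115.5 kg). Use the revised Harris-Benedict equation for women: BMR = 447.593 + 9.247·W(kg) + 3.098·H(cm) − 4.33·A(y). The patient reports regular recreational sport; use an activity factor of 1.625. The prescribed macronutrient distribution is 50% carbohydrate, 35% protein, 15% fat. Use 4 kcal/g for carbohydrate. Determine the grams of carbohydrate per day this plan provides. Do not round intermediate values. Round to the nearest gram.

Harris-Benedict: BMR = 447.593 + 9.247(115.5) + 3.098(186) − 4.33(31) = 1957.6195 kcal/day.
TEE = 1957.6195 × 1.625 = 3181.1317 kcal/day.
Carbohydrate energy = 50% × 3181.1317 = 1590.5658 kcal.
Carbohydrate = 1590.5658 ÷ 4 kcal/g = 397.6415 g.

398 g/day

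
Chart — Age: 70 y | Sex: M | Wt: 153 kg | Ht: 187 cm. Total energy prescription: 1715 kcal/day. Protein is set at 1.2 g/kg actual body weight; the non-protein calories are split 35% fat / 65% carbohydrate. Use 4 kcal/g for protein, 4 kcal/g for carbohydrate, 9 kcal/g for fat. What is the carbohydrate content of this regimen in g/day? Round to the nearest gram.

159 g/day

Protein = 1.2 × 153 = 183.6 g → 183.6 × 4 = 734.4 kcal.
Non-protein calories = 1715 − 734.4 = 980.6 kcal.
Fat: 35% × 980.6 = 343.21 kcal; carbohydrate: 637.39 kcal.
Carbohydrate: 637.39 kcal ÷ 4 kcal/g = 159.3475 g.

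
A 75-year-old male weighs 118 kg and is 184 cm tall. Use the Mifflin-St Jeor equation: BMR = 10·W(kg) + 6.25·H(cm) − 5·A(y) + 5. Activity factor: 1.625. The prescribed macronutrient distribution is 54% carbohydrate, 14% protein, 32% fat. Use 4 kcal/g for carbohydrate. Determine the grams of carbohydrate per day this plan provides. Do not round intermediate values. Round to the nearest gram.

430 g/day

Mifflin-St Jeor (male): BMR = 10(118) + 6.25(184) − 5(75) + 5 = 1180 + 1150 − 375 + 5 = 1960 kcal/day.
TEE = 1960 × 1.625 = 3185 kcal/day.
Carbohydrate energy = 54% × 3185 = 1719.9 kcal.
Carbohydrate = 1719.9 ÷ 4 kcal/g = 429.975 g.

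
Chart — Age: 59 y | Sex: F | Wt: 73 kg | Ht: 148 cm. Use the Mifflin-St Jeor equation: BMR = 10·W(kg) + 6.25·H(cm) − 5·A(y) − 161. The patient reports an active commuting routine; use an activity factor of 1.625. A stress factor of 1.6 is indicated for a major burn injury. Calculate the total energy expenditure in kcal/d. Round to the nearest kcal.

3117 kcal/d

Mifflin-St Jeor (female): BMR = 10(73) + 6.25(148) − 5(59) − 161 = 730 + 925 − 295 − 161 = 1199 kcal/day.
TEE = BMR × activity factor = 1199 × 1.625 = 1948.375 kcal/day.
Apply stress factor: 1948.375 × 1.6 = 3117.4 kcal/day.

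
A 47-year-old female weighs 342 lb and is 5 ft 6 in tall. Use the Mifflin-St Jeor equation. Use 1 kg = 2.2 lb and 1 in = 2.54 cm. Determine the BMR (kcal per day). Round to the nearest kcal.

Convert to metric: weight = 342 ÷ 2.2 = 155.4545 kg; height = (5×12 + 6) × 2.54 = 66 × 2.54 = 167.64 cm.
Mifflin-St Jeor (female): BMR = 10(155.4545) + 6.25(167.64) − 5(47) − 161 = 1554.5455 + 1047.75 − 235 − 161 = 2206.2955 kcal/day.

2206 kcal per day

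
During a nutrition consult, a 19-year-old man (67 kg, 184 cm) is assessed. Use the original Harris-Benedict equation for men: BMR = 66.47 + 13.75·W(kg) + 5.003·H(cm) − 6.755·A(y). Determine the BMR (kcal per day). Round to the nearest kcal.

Harris-Benedict: BMR = 66.47 + 13.75(67) + 5.003(184) − 6.755(19) = 1779.927 kcal/day.

1780 kcal per day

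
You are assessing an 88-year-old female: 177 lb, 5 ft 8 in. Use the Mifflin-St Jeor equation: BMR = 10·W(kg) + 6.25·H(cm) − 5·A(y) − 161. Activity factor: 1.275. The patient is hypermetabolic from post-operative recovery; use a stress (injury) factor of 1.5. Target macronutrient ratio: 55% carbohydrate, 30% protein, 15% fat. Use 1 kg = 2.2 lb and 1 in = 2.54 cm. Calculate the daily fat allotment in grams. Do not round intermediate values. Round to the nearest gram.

41 g/day

Convert to metric: weight = 177 ÷ 2.2 = 80.4545 kg; height = (5×12 + 8) × 2.54 = 68 × 2.54 = 172.72 cm.
Mifflin-St Jeor (female): BMR = 10(80.4545) + 6.25(172.72) − 5(88) − 161 = 804.5455 + 1079.5 − 440 − 161 = 1283.0455 kcal/day.
TEE = 1283.0455 × 1.275 = 1635.883 kcal/day.
With stress factor 1.5: 1635.883 × 1.5 = 2453.8244 kcal/day.
Fat energy = 15% × 2453.8244 = 368.0737 kcal.
Fat = 368.0737 ÷ 9 kcal/g = 40.8971 g.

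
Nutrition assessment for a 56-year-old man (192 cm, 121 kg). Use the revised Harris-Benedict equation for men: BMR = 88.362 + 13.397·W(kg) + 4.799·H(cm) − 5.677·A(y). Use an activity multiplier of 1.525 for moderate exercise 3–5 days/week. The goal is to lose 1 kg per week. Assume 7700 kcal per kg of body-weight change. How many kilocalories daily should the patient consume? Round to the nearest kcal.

Harris-Benedict: BMR = 88.362 + 13.397(121) + 4.799(192) − 5.677(56) = 2312.895 kcal/day.
TEE = 2312.895 × 1.525 = 3527.1649 kcal/day.
Required daily deficit = 1 × 7700 ÷ 7 = 1100 kcal/day.
Target intake = 3527.1649 − 1100 = 2427.1649 kcal/day.

2427 kilocalories daily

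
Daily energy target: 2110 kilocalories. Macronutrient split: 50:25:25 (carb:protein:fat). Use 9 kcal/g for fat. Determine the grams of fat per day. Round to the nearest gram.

59 g/day

Fat energy = 25% × 2110 = 527.5 kcal.
At 9 kcal/g: 527.5 ÷ 9 = 58.6111 g.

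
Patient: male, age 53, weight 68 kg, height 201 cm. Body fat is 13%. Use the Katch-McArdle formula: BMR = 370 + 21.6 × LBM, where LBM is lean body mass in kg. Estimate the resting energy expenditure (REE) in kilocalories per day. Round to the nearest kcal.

1648 kilocalories per day

LBM = 68 × (1 − 0.13) = 59.16 kg. Katch-McArdle: BMR = 370 + 21.6 × 59.16 = 1647.856 kcal/day.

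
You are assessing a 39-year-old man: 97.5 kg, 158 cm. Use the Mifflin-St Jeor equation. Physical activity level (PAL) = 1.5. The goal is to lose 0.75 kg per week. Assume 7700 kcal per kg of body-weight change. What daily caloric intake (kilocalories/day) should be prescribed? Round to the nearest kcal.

Mifflin-St Jeor (male): BMR = 10(97.5) + 6.25(158) − 5(39) + 5 = 975 + 987.5 − 195 + 5 = 1772.5 kcal/day.
TEE = 1772.5 × 1.5 = 2658.75 kcal/day.
Required daily deficit = 0.75 × 7700 ÷ 7 = 825 kcal/day.
Target intake = 2658.75 − 825 = 1833.75 kcal/day.

1834 kilocalories/day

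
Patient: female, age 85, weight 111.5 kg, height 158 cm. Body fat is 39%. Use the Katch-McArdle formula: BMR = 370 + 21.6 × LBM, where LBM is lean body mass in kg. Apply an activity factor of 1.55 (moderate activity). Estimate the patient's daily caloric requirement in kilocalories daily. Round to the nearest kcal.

2851 kilocalories daily

LBM = 111.5 × (1 − 0.39) = 68.015 kg. Katch-McArdle: BMR = 370 + 21.6 × 68.015 = 1839.124 kcal/day.
TEE = BMR × activity factor = 1839.124 × 1.55 = 2850.6422 kcal/day.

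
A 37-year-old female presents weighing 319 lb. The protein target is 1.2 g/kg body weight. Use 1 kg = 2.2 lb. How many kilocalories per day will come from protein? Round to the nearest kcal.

696 kcal/day

Weight in kg = 319 ÷ 2.2 = 145 kg.
Protein = 1.2 g/kg × 145 kg = 174 g/day.
Protein energy = 174 g × 4 kcal/g = 696 kcal/day.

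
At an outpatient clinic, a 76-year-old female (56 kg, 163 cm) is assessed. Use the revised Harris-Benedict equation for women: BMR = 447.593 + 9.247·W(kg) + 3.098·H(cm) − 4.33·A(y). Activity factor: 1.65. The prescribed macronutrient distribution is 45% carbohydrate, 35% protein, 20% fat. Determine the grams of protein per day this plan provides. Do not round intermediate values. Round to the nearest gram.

Harris-Benedict: BMR = 447.593 + 9.247(56) + 3.098(163) − 4.33(76) = 1141.319 kcal/day.
TEE = 1141.319 × 1.65 = 1883.1764 kcal/day.
Protein energy = 35% × 1883.1764 = 659.1117 kcal.
Protein = 659.1117 ÷ 4 kcal/g = 164.7779 g.

165 g/day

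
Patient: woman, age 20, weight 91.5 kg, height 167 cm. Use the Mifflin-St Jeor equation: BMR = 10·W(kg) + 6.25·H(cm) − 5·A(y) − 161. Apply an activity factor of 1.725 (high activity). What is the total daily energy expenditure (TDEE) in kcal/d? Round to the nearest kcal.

Mifflin-St Jeor (female): BMR = 10(91.5) + 6.25(167) − 5(20) − 161 = 915 + 1043.75 − 100 − 161 = 1697.75 kcal/day.
TEE = BMR × activity factor = 1697.75 × 1.725 = 2928.6188 kcal/day.

2929 kcal/d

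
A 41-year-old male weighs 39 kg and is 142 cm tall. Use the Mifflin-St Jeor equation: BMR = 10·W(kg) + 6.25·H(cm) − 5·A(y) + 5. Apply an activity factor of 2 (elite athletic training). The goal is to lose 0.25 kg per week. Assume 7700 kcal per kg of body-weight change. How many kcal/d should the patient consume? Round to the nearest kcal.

1880 kcal/d

Mifflin-St Jeor (male): BMR = 10(39) + 6.25(142) − 5(41) + 5 = 390 + 887.5 − 205 + 5 = 1077.5 kcal/day.
TEE = 1077.5 × 2 = 2155 kcal/day.
Required daily deficit = 0.25 × 7700 ÷ 7 = 275 kcal/day.
Target intake = 2155 − 275 = 1880 kcal/day.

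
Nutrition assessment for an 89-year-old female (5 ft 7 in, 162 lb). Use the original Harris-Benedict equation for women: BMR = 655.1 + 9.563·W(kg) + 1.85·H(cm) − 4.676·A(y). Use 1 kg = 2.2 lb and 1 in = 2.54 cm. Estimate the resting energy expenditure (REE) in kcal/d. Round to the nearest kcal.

1258 kcal/d

Convert to metric: weight = 162 ÷ 2.2 = 73.6364 kg; height = (5×12 + 7) × 2.54 = 67 × 2.54 = 170.18 cm.
Harris-Benedict: BMR = 655.1 + 9.563(73.6364) + 1.85(170.18) − 4.676(89) = 1257.9535 kcal/day.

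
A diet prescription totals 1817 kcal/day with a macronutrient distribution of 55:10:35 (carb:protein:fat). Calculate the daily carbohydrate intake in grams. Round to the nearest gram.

250 g/day

Carbohydrate energy = 55% × 1817 = 999.35 kcal.
At 4 kcal/g: 999.35 ÷ 4 = 249.8375 g.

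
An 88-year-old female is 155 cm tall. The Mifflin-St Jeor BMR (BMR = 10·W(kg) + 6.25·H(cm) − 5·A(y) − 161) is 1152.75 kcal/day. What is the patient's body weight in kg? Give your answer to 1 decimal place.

1152.75 = 10·W + 6.25(155) − 5(88) − 161
10·W = 1152.75 − 367.75 = 785, so W = 78.5 kg.

78.5 kg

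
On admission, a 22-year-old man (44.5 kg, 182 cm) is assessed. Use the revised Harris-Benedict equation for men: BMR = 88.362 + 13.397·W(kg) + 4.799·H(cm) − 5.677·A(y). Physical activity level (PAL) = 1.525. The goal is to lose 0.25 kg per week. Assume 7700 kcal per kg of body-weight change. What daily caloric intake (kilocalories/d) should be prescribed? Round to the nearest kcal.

1910 kilocalories/d

Harris-Benedict: BMR = 88.362 + 13.397(44.5) + 4.799(182) − 5.677(22) = 1433.0525 kcal/day.
TEE = 1433.0525 × 1.525 = 2185.4051 kcal/day.
Required daily deficit = 0.25 × 7700 ÷ 7 = 275 kcal/day.
Target intake = 2185.4051 − 275 = 1910.4051 kcal/day.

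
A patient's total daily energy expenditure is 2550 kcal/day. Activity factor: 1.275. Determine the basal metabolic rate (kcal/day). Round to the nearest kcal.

BMR = TEE ÷ activity factor = 2550 ÷ 1.275 = 2000 kcal/day.

2000 kcal/day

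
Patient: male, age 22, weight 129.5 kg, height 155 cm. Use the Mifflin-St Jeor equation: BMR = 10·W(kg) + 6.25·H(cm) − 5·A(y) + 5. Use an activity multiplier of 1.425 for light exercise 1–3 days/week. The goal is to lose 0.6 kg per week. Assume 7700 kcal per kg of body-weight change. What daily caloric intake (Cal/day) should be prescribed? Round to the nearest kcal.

Mifflin-St Jeor (male): BMR = 10(129.5) + 6.25(155) − 5(22) + 5 = 1295 + 968.75 − 110 + 5 = 2158.75 kcal/day.
TEE = 2158.75 × 1.425 = 3076.2188 kcal/day.
Required daily deficit = 0.6 × 7700 ÷ 7 = 660 kcal/day.
Target intake = 3076.2188 − 660 = 2416.2188 kcal/day.

2416 Cal/day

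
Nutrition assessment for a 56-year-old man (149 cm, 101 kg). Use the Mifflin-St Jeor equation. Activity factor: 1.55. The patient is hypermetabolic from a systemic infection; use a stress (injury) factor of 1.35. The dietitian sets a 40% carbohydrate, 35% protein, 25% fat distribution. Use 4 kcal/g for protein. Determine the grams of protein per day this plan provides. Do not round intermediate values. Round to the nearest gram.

305 g/day

Mifflin-St Jeor (male): BMR = 10(101) + 6.25(149) − 5(56) + 5 = 1010 + 931.25 − 280 + 5 = 1666.25 kcal/day.
TEE = 1666.25 × 1.55 = 2582.6875 kcal/day.
With stress factor 1.35: 2582.6875 × 1.35 = 3486.6281 kcal/day.
Protein energy = 35% × 3486.6281 = 1220.3198 kcal.
Protein = 1220.3198 ÷ 4 kcal/g = 305.08 g.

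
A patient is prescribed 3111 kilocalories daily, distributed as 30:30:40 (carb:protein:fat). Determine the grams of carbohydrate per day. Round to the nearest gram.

233 g/day

Carbohydrate energy = 30% × 3111 = 933.3 kcal.
At 4 kcal/g: 933.3 ÷ 4 = 233.325 g.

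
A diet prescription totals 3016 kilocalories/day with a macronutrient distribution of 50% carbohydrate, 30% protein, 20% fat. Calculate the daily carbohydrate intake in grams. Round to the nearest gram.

377 g/day

Carbohydrate energy = 50% × 3016 = 1508 kcal.
At 4 kcal/g: 1508 ÷ 4 = 377 g.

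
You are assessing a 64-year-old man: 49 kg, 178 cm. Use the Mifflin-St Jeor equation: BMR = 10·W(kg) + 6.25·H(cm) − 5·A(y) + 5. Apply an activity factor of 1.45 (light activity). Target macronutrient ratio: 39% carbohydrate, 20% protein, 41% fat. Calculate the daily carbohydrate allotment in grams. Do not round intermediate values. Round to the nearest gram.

Mifflin-St Jeor (male): BMR = 10(49) + 6.25(178) − 5(64) + 5 = 490 + 1112.5 − 320 + 5 = 1287.5 kcal/day.
TEE = 1287.5 × 1.45 = 1866.875 kcal/day.
Carbohydrate energy = 39% × 1866.875 = 728.0813 kcal.
Carbohydrate = 728.0813 ÷ 4 kcal/g = 182.0203 g.

182 g/day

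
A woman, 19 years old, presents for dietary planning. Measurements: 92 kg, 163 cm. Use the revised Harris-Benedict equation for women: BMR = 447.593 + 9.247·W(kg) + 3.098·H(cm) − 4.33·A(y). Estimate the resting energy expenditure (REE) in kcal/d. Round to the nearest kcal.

Harris-Benedict: BMR = 447.593 + 9.247(92) + 3.098(163) − 4.33(19) = 1721.021 kcal/day.

1721 kcal/d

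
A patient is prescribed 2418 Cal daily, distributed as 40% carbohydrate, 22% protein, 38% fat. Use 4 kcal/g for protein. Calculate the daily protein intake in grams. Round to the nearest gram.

Protein energy = 22% × 2418 = 531.96 kcal.
At 4 kcal/g: 531.96 ÷ 4 = 132.99 g.

133 g/day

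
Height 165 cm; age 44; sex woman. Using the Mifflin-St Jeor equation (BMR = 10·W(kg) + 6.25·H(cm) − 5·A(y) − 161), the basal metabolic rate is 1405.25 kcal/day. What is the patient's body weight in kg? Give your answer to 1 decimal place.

1405.25 = 10·W + 6.25(165) − 5(44) − 161
10·W = 1405.25 − 650.25 = 755, so W = 75.5 kg.

75.5 kg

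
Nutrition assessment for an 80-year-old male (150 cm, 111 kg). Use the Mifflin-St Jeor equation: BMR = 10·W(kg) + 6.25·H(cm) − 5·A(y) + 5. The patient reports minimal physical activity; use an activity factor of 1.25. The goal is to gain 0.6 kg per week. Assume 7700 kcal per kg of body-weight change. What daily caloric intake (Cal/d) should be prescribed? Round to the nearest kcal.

Mifflin-St Jeor (male): BMR = 10(111) + 6.25(150) − 5(80) + 5 = 1110 + 937.5 − 400 + 5 = 1652.5 kcal/day.
TEE = 1652.5 × 1.25 = 2065.625 kcal/day.
Required daily surplus = 0.6 × 7700 ÷ 7 = 660 kcal/day.
Target intake = 2065.625 + 660 = 2725.625 kcal/day.

2726 Cal/d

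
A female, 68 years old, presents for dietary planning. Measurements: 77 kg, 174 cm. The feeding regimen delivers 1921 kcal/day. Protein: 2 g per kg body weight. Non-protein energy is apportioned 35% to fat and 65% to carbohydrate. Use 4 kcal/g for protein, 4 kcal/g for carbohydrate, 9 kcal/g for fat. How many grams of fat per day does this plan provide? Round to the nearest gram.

Protein = 2 × 77 = 154 g → 154 × 4 = 616 kcal.
Non-protein calories = 1921 − 616 = 1305 kcal.
Fat: 35% × 1305 = 456.75 kcal; carbohydrate: 848.25 kcal.
Fat: 456.75 kcal ÷ 9 kcal/g = 50.75 g.

51 g/day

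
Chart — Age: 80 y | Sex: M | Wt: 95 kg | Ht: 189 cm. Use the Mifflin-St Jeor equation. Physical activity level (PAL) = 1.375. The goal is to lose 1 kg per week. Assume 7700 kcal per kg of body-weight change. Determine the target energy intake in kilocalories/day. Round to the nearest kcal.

1287 kilocalories/day

Mifflin-St Jeor (male): BMR = 10(95) + 6.25(189) − 5(80) + 5 = 950 + 1181.25 − 400 + 5 = 1736.25 kcal/day.
TEE = 1736.25 × 1.375 = 2387.3438 kcal/day.
Required daily deficit = 1 × 7700 ÷ 7 = 1100 kcal/day.
Target intake = 2387.3438 − 1100 = 1287.3438 kcal/day.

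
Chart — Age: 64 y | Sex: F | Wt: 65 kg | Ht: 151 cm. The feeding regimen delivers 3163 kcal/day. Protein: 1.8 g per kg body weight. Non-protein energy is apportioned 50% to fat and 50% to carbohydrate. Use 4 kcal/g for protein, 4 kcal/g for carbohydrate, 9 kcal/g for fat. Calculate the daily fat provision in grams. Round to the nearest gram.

150 g/day

Protein = 1.8 × 65 = 117 g → 117 × 4 = 468 kcal.
Non-protein calories = 3163 − 468 = 2695 kcal.
Fat: 50% × 2695 = 1347.5 kcal; carbohydrate: 1347.5 kcal.
Fat: 1347.5 kcal ÷ 9 kcal/g = 149.7222 g.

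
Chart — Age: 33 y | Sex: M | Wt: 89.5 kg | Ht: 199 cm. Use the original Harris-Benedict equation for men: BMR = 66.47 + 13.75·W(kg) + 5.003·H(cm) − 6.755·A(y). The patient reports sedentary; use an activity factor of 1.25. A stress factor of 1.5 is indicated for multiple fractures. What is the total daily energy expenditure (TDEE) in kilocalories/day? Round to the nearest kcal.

3881 kilocalories/day

Harris-Benedict: BMR = 66.47 + 13.75(89.5) + 5.003(199) − 6.755(33) = 2069.777 kcal/day.
TEE = BMR × activity factor = 2069.777 × 1.25 = 2587.2213 kcal/day.
Apply stress factor: 2587.2213 × 1.5 = 3880.8319 kcal/day.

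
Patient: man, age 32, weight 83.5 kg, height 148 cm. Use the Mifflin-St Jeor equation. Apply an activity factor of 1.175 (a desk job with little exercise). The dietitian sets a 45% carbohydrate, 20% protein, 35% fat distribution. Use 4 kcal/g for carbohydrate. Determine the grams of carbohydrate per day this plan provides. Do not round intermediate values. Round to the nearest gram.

Mifflin-St Jeor (male): BMR = 10(83.5) + 6.25(148) − 5(32) + 5 = 835 + 925 − 160 + 5 = 1605 kcal/day.
TEE = 1605 × 1.175 = 1885.875 kcal/day.
Carbohydrate energy = 45% × 1885.875 = 848.6438 kcal.
Carbohydrate = 848.6438 ÷ 4 kcal/g = 212.1609 g.

212 g/day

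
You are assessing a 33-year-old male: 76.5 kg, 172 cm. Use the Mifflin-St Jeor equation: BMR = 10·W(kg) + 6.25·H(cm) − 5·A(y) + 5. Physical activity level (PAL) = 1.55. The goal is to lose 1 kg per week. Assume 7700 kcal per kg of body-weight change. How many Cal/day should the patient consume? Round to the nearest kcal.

1504 Cal/day

Mifflin-St Jeor (male): BMR = 10(76.5) + 6.25(172) − 5(33) + 5 = 765 + 1075 − 165 + 5 = 1680 kcal/day.
TEE = 1680 × 1.55 = 2604 kcal/day.
Required daily deficit = 1 × 7700 ÷ 7 = 1100 kcal/day.
Target intake = 2604 − 1100 = 1504 kcal/day.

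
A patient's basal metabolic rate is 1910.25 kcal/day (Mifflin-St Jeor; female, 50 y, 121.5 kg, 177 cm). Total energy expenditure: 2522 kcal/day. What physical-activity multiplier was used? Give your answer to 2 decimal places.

Activity factor = TEE ÷ BMR = 2522 ÷ 1910.25 = 1.32.

1.32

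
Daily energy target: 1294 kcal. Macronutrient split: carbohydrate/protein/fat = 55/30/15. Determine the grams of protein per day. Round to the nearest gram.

Protein energy = 30% × 1294 = 388.2 kcal.
At 4 kcal/g: 388.2 ÷ 4 = 97.05 g.

97 g/day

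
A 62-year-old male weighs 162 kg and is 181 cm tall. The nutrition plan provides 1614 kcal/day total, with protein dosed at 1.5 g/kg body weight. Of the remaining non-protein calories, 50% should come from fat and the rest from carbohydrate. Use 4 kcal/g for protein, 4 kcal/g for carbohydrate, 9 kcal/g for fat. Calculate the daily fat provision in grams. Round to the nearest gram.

36 g/day

Protein = 1.5 × 162 = 243 g → 243 × 4 = 972 kcal.
Non-protein calories = 1614 − 972 = 642 kcal.
Fat: 50% × 642 = 321 kcal; carbohydrate: 321 kcal.
Fat: 321 kcal ÷ 9 kcal/g = 35.6667 g.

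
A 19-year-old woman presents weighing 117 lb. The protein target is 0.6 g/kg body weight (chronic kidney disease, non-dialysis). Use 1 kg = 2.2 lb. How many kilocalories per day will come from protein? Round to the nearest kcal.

128 kcal/day

Weight in kg = 117 ÷ 2.2 = 53.1818 kg.
Protein = 0.6 g/kg × 53.1818 kg = 31.9091 g/day.
Protein energy = 31.9091 g × 4 kcal/g = 127.6364 kcal/day.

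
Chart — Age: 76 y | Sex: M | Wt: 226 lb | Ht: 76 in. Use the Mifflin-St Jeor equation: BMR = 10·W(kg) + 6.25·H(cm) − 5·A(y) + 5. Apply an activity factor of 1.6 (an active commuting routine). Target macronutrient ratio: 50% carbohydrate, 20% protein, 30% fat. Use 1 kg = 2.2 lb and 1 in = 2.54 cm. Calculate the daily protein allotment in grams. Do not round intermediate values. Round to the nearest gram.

149 g/day

Convert to metric: weight = 226 ÷ 2.2 = 102.7273 kg; height = 76 × 2.54 = 193.04 cm.
Mifflin-St Jeor (male): BMR = 10(102.7273) + 6.25(193.04) − 5(76) + 5 = 1027.2727 + 1206.5 − 380 + 5 = 1858.7727 kcal/day.
TEE = 1858.7727 × 1.6 = 2974.0364 kcal/day.
Protein energy = 20% × 2974.0364 = 594.8073 kcal.
Protein = 594.8073 ÷ 4 kcal/g = 148.7018 g.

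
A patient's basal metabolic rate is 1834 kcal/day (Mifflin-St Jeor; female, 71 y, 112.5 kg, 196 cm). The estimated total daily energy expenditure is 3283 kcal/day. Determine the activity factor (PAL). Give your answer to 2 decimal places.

1.79

Activity factor = TEE ÷ BMR = 3283 ÷ 1834 = 1.79.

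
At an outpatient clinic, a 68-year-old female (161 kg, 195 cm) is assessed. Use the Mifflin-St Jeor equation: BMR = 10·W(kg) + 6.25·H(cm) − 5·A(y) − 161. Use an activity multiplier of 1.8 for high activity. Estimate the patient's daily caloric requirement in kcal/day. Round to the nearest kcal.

Mifflin-St Jeor (female): BMR = 10(161) + 6.25(195) − 5(68) − 161 = 1610 + 1218.75 − 340 − 161 = 2327.75 kcal/day.
TEE = BMR × activity factor = 2327.75 × 1.8 = 4189.95 kcal/day.

4190 kcal/day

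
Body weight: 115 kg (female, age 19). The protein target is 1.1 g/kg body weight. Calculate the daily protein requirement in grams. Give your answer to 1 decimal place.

126.5 g/day

Protein = 1.1 g/kg × 115 kg = 126.5 g/day.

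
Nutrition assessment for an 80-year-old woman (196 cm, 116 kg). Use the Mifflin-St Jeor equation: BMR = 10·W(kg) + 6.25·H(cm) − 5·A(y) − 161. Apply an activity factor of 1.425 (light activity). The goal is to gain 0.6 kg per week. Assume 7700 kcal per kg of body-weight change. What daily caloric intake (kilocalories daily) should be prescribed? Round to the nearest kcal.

3259 kilocalories daily

Mifflin-St Jeor (female): BMR = 10(116) + 6.25(196) − 5(80) − 161 = 1160 + 1225 − 400 − 161 = 1824 kcal/day.
TEE = 1824 × 1.425 = 2599.2 kcal/day.
Required daily surplus = 0.6 × 7700 ÷ 7 = 660 kcal/day.
Target intake = 2599.2 + 660 = 3259.2 kcal/day.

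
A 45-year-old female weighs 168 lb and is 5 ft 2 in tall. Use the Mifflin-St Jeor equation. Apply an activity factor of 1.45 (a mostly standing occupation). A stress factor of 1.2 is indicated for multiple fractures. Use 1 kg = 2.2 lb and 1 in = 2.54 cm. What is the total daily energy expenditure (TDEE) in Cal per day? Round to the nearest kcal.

Convert to metric: weight = 168 ÷ 2.2 = 76.3636 kg; height = (5×12 + 2) × 2.54 = 62 × 2.54 = 157.48 cm.
Mifflin-St Jeor (female): BMR = 10(76.3636) + 6.25(157.48) − 5(45) − 161 = 763.6364 + 984.25 − 225 − 161 = 1361.8864 kcal/day.
TEE = BMR × activity factor = 1361.8864 × 1.45 = 1974.7352 kcal/day.
Apply stress factor: 1974.7352 × 1.2 = 2369.6823 kcal/day.

2370 Cal per day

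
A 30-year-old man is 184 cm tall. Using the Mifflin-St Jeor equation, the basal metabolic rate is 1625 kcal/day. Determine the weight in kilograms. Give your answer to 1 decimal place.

1625 = 10·W + 6.25(184) − 5(30) + 5
10·W = 1625 − 1005 = 620, so W = 62 kg.

62.0 kg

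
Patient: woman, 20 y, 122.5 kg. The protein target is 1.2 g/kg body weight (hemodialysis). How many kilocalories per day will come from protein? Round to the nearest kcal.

588 kcal/day

Protein = 1.2 g/kg × 122.5 kg = 147 g/day.
Protein energy = 147 g × 4 kcal/g = 588 kcal/day.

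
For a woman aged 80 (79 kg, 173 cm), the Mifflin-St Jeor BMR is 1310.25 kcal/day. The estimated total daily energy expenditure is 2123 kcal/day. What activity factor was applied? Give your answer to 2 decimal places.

Activity factor = TEE ÷ BMR = 2123 ÷ 1310.25 = 1.62.

1.62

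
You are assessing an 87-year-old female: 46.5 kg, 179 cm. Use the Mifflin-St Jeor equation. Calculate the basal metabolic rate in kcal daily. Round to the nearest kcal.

988 kcal daily

Mifflin-St Jeor (female): BMR = 10(46.5) + 6.25(179) − 5(87) − 161 = 465 + 1118.75 − 435 − 161 = 987.75 kcal/day.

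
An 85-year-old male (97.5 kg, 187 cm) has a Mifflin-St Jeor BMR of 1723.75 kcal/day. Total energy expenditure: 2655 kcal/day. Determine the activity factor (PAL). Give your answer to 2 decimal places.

1.54

Activity factor = TEE ÷ BMR = 2655 ÷ 1723.75 = 1.54.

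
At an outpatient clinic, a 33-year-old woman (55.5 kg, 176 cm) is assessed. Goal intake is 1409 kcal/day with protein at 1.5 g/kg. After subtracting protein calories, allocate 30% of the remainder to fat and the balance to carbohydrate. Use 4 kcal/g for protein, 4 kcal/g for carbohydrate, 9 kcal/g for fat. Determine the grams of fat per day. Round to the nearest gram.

Protein = 1.5 × 55.5 = 83.25 g → 83.25 × 4 = 333 kcal.
Non-protein calories = 1409 − 333 = 1076 kcal.
Fat: 30% × 1076 = 322.8 kcal; carbohydrate: 753.2 kcal.
Fat: 322.8 kcal ÷ 9 kcal/g = 35.8667 g.

36 g/day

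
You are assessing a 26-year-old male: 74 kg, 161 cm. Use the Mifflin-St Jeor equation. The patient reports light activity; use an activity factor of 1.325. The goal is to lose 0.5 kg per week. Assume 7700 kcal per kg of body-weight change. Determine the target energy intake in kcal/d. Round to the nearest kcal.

Mifflin-St Jeor (male): BMR = 10(74) + 6.25(161) − 5(26) + 5 = 740 + 1006.25 − 130 + 5 = 1621.25 kcal/day.
TEE = 1621.25 × 1.325 = 2148.1563 kcal/day.
Required daily deficit = 0.5 × 7700 ÷ 7 = 550 kcal/day.
Target intake = 2148.1563 − 550 = 1598.1563 kcal/day.

1598 kcal/d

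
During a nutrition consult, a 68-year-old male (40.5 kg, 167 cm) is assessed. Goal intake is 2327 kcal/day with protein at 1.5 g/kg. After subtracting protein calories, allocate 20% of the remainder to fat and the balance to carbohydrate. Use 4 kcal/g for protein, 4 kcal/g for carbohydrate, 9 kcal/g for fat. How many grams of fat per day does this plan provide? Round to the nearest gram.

Protein = 1.5 × 40.5 = 60.75 g → 60.75 × 4 = 243 kcal.
Non-protein calories = 2327 − 243 = 2084 kcal.
Fat: 20% × 2084 = 416.8 kcal; carbohydrate: 1667.2 kcal.
Fat: 416.8 kcal ÷ 9 kcal/g = 46.3111 g.

46 g/day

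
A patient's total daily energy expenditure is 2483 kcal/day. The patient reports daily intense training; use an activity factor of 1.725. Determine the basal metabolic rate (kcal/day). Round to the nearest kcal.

BMR = TEE ÷ activity factor = 2483 ÷ 1.725 = 1439.4203 kcal/day.

1439 kcal/day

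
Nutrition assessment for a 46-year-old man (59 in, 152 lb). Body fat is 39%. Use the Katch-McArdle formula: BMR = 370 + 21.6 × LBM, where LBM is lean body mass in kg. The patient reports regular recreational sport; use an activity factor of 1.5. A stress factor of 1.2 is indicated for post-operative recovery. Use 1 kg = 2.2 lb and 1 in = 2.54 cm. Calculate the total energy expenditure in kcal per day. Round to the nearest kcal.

Convert to metric: weight = 152 ÷ 2.2 = 69.0909 kg; height = 59 × 2.54 = 149.86 cm.
LBM = 69.0909 × (1 − 0.39) = 42.1455 kg. Katch-McArdle: BMR = 370 + 21.6 × 42.1455 = 1280.3418 kcal/day.
TEE = BMR × activity factor = 1280.3418 × 1.5 = 1920.5127 kcal/day.
Apply stress factor: 1920.5127 × 1.2 = 2304.6153 kcal/day.

2305 kcal per day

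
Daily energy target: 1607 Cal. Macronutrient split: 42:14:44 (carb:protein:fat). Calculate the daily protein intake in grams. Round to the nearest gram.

Protein energy = 14% × 1607 = 224.98 kcal.
At 4 kcal/g: 224.98 ÷ 4 = 56.245 g.

56 g/day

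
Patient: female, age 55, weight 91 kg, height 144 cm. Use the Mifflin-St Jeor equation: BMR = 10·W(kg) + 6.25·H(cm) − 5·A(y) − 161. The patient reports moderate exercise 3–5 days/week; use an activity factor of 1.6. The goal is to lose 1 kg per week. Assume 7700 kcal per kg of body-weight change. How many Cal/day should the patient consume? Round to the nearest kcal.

Mifflin-St Jeor (female): BMR = 10(91) + 6.25(144) − 5(55) − 161 = 910 + 900 − 275 − 161 = 1374 kcal/day.
TEE = 1374 × 1.6 = 2198.4 kcal/day.
Required daily deficit = 1 × 7700 ÷ 7 = 1100 kcal/day.
Target intake = 2198.4 − 1100 = 1098.4 kcal/day.

1098 Cal/day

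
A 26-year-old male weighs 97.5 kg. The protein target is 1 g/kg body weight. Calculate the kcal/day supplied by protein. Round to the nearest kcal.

390 kcal/day

Protein = 1 g/kg × 97.5 kg = 97.5 g/day.
Protein energy = 97.5 g × 4 kcal/g = 390 kcal/day.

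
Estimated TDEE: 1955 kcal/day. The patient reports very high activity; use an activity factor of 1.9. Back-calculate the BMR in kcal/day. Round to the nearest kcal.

BMR = TEE ÷ activity factor = 1955 ÷ 1.9 = 1028.9474 kcal/day.

1029 kcal/day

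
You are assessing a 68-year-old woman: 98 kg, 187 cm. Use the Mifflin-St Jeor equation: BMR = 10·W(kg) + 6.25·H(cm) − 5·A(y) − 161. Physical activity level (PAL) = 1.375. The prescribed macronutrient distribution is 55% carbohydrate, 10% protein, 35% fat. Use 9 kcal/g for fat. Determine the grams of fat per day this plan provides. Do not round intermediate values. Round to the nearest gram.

Mifflin-St Jeor (female): BMR = 10(98) + 6.25(187) − 5(68) − 161 = 980 + 1168.75 − 340 − 161 = 1647.75 kcal/day.
TEE = 1647.75 × 1.375 = 2265.6563 kcal/day.
Fat energy = 35% × 2265.6563 = 792.9797 kcal.
Fat = 792.9797 ÷ 9 kcal/g = 88.1089 g.

88 g/day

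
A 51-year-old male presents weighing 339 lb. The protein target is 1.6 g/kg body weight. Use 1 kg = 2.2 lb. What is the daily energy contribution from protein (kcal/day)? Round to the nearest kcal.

Weight in kg = 339 ÷ 2.2 = 154.0909 kg.
Protein = 1.6 g/kg × 154.0909 kg = 246.5455 g/day.
Protein energy = 246.5455 g × 4 kcal/g = 986.1818 kcal/day.

986 kcal/day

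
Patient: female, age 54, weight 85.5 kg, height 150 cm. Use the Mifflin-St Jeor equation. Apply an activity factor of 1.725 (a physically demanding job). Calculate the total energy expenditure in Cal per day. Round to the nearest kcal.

2349 Cal per day

Mifflin-St Jeor (female): BMR = 10(85.5) + 6.25(150) − 5(54) − 161 = 855 + 937.5 − 270 − 161 = 1361.5 kcal/day.
TEE = BMR × activity factor = 1361.5 × 1.725 = 2348.5875 kcal/day.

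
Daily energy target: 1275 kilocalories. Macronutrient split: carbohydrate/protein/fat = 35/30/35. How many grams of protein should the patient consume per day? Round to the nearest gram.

Protein energy = 30% × 1275 = 382.5 kcal.
At 4 kcal/g: 382.5 ÷ 4 = 95.625 g.

96 g/day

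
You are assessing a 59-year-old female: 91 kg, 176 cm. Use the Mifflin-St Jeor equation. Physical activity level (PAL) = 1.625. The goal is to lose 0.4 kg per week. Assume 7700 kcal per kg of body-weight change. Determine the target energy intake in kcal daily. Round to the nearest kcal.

Mifflin-St Jeor (female): BMR = 10(91) + 6.25(176) − 5(59) − 161 = 910 + 1100 − 295 − 161 = 1554 kcal/day.
TEE = 1554 × 1.625 = 2525.25 kcal/day.
Required daily deficit = 0.4 × 7700 ÷ 7 = 440 kcal/day.
Target intake = 2525.25 − 440 = 2085.25 kcal/day.

2085 kcal daily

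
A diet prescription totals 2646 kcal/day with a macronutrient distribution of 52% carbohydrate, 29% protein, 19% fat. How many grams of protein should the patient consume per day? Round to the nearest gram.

Protein energy = 29% × 2646 = 767.34 kcal.
At 4 kcal/g: 767.34 ÷ 4 = 191.835 g.

192 g/day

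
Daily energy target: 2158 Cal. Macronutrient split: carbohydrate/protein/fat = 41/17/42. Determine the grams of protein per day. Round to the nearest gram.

Protein energy = 17% × 2158 = 366.86 kcal.
At 4 kcal/g: 366.86 ÷ 4 = 91.715 g.

92 g/day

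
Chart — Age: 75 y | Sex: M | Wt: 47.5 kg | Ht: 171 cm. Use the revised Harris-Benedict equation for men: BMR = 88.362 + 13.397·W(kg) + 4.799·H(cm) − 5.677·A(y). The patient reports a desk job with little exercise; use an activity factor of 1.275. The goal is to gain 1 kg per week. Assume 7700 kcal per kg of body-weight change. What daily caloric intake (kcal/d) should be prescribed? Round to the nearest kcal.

2527 kcal/d

Harris-Benedict: BMR = 88.362 + 13.397(47.5) + 4.799(171) − 5.677(75) = 1119.5735 kcal/day.
TEE = 1119.5735 × 1.275 = 1427.4562 kcal/day.
Required daily surplus = 1 × 7700 ÷ 7 = 1100 kcal/day.
Target intake = 1427.4562 + 1100 = 2527.4562 kcal/day.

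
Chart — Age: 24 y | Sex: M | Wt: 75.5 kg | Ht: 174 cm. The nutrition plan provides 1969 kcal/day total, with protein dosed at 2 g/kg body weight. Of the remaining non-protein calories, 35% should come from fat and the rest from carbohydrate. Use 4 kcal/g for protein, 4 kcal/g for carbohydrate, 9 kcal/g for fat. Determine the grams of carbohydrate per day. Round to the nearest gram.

Protein = 2 × 75.5 = 151 g → 151 × 4 = 604 kcal.
Non-protein calories = 1969 − 604 = 1365 kcal.
Fat: 35% × 1365 = 477.75 kcal; carbohydrate: 887.25 kcal.
Carbohydrate: 887.25 kcal ÷ 4 kcal/g = 221.8125 g.

222 g/day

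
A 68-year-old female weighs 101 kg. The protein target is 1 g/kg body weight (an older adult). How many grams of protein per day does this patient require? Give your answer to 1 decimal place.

Protein = 1 g/kg × 101 kg = 101 g/day.

101.0 g/day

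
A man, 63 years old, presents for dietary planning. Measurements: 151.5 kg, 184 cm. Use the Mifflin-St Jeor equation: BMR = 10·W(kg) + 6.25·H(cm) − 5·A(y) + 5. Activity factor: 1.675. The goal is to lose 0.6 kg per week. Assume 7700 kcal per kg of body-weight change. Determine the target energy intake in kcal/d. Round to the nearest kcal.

3285 kcal/d

Mifflin-St Jeor (male): BMR = 10(151.5) + 6.25(184) − 5(63) + 5 = 1515 + 1150 − 315 + 5 = 2355 kcal/day.
TEE = 2355 × 1.675 = 3944.625 kcal/day.
Required daily deficit = 0.6 × 7700 ÷ 7 = 660 kcal/day.
Target intake = 3944.625 − 660 = 3284.625 kcal/day.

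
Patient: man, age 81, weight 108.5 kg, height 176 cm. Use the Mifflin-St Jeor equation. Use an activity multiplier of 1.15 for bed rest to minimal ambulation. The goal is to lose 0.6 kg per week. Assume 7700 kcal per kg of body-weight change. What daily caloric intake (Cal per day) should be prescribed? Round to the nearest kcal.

1393 Cal per day

Mifflin-St Jeor (male): BMR = 10(108.5) + 6.25(176) − 5(81) + 5 = 1085 + 1100 − 405 + 5 = 1785 kcal/day.
TEE = 1785 × 1.15 = 2052.75 kcal/day.
Required daily deficit = 0.6 × 7700 ÷ 7 = 660 kcal/day.
Target intake = 2052.75 − 660 = 1392.75 kcal/day.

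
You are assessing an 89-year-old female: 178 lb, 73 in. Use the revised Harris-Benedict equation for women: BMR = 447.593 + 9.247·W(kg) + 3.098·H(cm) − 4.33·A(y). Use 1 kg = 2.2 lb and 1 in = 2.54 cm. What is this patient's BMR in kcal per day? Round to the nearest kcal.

1385 kcal per day

Convert to metric: weight = 178 ÷ 2.2 = 80.9091 kg; height = 73 × 2.54 = 185.42 cm.
Harris-Benedict: BMR = 447.593 + 9.247(80.9091) + 3.098(185.42) − 4.33(89) = 1384.8205 kcal/day.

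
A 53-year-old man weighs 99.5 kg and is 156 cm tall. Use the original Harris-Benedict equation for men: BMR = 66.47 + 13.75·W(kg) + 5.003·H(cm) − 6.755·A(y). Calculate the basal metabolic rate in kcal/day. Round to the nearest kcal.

1857 kcal/day

Harris-Benedict: BMR = 66.47 + 13.75(99.5) + 5.003(156) − 6.755(53) = 1857.048 kcal/day.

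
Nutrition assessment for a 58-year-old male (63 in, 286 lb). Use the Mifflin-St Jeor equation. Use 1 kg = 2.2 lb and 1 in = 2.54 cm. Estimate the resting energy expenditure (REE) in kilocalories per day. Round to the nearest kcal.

2015 kilocalories per day

Convert to metric: weight = 286 ÷ 2.2 = 130 kg; height = 63 × 2.54 = 160.02 cm.
Mifflin-St Jeor (male): BMR = 10(130) + 6.25(160.02) − 5(58) + 5 = 1300 + 1000.125 − 290 + 5 = 2015.125 kcal/day.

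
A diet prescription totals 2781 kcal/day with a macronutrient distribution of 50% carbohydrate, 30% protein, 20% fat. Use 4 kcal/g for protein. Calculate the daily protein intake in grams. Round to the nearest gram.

Protein energy = 30% × 2781 = 834.3 kcal.
At 4 kcal/g: 834.3 ÷ 4 = 208.575 g.

209 g/day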